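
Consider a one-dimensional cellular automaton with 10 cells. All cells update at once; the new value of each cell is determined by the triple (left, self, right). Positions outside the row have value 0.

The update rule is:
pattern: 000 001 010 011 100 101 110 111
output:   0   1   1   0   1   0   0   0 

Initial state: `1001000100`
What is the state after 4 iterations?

iteration 1: 1111101110
iteration 2: 0000000001
iteration 3: 0000000011
iteration 4: 0000000100

0000000100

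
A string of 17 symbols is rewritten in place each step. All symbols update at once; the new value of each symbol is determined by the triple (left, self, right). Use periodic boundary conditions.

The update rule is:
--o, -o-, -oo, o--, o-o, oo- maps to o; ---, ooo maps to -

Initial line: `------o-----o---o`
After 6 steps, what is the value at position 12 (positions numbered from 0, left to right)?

o

step 1: o----ooo---ooo-oo
step 2: oo--oo-oo-oo-ooo-
step 3: oooooooooooooo-oo
step 4: -------------ooo-
step 5: ------------oo-oo
step 6: o----------oooooo
position 12 holds o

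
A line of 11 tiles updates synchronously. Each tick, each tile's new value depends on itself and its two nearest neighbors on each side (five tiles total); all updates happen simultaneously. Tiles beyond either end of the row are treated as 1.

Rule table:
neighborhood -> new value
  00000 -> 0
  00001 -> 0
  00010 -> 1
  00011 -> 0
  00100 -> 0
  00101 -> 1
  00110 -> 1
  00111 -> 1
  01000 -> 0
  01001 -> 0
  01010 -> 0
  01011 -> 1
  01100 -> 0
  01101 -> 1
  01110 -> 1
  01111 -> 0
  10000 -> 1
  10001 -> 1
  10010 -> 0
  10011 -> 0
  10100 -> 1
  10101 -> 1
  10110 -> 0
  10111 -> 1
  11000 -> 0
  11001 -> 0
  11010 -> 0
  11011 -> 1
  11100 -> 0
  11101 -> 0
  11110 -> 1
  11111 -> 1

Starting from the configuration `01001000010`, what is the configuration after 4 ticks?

01111001110

tick 1: 01000010111
tick 2: 01010111101
tick 3: 01011101011
tick 4: 01111001110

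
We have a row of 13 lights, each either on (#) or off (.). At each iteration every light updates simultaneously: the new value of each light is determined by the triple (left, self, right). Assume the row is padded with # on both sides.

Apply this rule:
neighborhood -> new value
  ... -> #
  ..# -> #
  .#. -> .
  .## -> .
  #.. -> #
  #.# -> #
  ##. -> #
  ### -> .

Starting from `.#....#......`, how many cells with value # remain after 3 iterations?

iteration 1: #.####.######
iteration 2: ##...##......
iteration 3: .####.#######
count of #: 11

11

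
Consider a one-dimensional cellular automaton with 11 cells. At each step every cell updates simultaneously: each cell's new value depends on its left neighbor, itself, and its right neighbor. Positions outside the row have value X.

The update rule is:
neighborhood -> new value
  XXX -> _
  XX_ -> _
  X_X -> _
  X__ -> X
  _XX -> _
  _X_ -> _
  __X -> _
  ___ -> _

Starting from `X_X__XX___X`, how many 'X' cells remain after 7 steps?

___X___X___
X___X___X__
_X___X___X_
__X___X____
X__X___X___
_X__X___X__
__X__X___X_
count of X: 3

3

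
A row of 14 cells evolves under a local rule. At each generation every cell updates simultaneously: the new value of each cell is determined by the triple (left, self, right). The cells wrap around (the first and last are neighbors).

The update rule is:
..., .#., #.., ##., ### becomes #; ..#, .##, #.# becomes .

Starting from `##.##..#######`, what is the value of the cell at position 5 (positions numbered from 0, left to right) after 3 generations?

##..##..######
###..##..#####
####..##..####
position 5 holds .

.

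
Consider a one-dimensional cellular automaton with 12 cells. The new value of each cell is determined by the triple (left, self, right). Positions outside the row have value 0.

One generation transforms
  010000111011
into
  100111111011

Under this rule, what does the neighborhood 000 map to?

At position 3 the neighborhood is 000; the next row has 1 there.

1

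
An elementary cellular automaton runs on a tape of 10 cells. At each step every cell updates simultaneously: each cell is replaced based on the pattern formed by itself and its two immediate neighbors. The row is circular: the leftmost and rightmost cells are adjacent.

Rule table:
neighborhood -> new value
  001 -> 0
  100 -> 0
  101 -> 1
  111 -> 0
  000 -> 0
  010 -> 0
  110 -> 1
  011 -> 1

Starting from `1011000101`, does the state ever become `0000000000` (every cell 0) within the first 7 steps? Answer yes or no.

yes

1111000011
0001000010
0000000000
all cells are 0 at step 3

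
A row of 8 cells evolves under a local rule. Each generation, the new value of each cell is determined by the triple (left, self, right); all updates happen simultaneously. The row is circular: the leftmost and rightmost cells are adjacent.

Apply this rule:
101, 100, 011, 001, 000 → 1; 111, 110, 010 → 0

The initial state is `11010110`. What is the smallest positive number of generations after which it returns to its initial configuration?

8

10101101
01011011
10110110
01101101
11011010
10110101
01101011
11010110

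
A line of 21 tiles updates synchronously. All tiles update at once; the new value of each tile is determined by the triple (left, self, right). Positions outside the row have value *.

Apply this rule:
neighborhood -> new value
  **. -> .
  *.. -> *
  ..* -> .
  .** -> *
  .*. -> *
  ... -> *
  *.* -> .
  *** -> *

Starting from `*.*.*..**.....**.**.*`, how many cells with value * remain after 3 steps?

step 1: ..*.**.*.****.*..*..*
step 2: *.*.*..*.***..**.**.*
step 3: ..*.**.*.**.*.*..*..*
count of *: 10

10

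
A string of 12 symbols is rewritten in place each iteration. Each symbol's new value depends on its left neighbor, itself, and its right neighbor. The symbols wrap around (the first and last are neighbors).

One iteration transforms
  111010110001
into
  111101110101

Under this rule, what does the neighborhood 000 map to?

1

At position 9 the neighborhood is 000; the next row has 1 there.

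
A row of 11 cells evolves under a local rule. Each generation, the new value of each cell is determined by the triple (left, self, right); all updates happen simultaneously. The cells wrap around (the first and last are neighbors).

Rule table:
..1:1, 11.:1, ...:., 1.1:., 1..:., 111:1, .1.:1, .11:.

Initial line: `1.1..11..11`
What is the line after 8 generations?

1.1.1.1.1.1
1.1.1.1.1..
1.1.1.1.1.1  (repeats generation 1; period 2)
generation 8: 1.1.1.1.1..

1.1.1.1.1..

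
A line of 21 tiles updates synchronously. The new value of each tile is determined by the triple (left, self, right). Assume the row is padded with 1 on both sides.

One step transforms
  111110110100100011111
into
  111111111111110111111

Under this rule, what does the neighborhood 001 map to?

At position 11 the neighborhood is 001; the next row has 1 there.

1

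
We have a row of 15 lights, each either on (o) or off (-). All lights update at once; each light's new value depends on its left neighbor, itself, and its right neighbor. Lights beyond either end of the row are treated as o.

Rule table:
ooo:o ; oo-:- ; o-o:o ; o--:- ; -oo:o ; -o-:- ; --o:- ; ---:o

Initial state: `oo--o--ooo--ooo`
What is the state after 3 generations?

--ooo-o----oooo

generation 1: o------oo---ooo
generation 2: --oooo-o--o-ooo
generation 3: --ooo-o----oooo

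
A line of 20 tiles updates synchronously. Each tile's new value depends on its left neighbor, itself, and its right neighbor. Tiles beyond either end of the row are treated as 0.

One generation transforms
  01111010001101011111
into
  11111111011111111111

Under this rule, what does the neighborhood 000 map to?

At position 8 the neighborhood is 000; the next row has 0 there.

0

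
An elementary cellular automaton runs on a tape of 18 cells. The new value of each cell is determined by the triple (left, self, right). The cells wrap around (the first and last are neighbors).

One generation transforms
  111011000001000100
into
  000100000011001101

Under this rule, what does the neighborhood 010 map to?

At position 11 the neighborhood is 010; the next row has 1 there.

1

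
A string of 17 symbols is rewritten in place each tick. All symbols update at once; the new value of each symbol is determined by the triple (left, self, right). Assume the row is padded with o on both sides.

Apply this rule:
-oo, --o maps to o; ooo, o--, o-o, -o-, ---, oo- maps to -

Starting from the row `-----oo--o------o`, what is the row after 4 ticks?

-oo--o------oo--o

tick 1: ----oo--o------oo
tick 2: ---oo--o------oo-
tick 3: --oo--o------oo--
tick 4: -oo--o------oo--o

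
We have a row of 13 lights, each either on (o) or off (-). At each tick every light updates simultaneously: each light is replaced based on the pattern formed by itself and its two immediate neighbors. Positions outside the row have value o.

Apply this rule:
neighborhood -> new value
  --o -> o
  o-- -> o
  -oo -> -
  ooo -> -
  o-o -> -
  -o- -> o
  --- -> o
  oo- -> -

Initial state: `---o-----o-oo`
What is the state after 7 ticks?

oooooooooo---
----------ooo
oooooooooo---  (repeats tick 1; period 2)
tick 7: oooooooooo---

oooooooooo---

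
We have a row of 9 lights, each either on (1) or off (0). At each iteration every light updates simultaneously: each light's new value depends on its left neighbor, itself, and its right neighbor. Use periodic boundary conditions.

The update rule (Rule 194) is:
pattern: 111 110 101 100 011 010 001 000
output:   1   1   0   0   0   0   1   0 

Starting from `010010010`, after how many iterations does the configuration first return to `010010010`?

100100100
001001001
010010010

3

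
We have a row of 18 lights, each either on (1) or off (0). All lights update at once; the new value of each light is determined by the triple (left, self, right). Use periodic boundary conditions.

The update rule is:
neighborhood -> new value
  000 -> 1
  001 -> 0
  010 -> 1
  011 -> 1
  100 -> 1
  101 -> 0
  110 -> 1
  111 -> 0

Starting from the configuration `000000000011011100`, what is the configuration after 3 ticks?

111111111011010111
000000001011010100
111111101011010111

111111101011010111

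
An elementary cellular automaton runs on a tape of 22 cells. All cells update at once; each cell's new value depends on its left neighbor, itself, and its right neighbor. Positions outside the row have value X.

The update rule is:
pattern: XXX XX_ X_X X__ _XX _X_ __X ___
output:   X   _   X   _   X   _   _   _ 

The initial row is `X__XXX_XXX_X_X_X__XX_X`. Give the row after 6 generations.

___XX_XXX_X_X_X___X_XX
___X_XXX_X_X_X_____XXX
____XXX_X_X_X______XXX
____XX_X_X_X_______XXX
____X_X_X_X________XXX
_____X_X_X_________XXX

_____X_X_X_________XXX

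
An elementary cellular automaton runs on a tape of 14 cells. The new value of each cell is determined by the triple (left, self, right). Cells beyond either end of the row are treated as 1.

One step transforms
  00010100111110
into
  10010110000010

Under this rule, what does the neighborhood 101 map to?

At position 4 the neighborhood is 101; the next row has 0 there.

0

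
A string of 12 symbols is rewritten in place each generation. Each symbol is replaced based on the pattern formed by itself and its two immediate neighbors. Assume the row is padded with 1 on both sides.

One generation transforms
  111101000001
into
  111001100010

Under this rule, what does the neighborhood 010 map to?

1

At position 5 the neighborhood is 010; the next row has 1 there.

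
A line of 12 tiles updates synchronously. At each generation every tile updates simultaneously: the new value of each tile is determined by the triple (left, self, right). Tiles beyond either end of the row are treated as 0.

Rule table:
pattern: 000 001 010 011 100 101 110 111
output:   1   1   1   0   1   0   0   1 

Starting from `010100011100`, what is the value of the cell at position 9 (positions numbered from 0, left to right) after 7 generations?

generation 1: 110111101011
generation 2: 000011001000
generation 3: 111100111111
generation 4: 011011011110
generation 5: 100000001101
generation 6: 111111110001
generation 7: 011111101111
position 9 holds 1

1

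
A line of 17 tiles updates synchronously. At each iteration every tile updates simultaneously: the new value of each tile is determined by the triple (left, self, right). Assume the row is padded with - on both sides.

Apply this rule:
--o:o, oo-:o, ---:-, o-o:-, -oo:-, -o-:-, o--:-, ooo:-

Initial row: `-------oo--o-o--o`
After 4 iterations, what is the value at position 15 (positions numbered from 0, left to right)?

------o-o-o----o-
-----o--------o--
----o--------o---
---o--------o----
position 15 holds -

-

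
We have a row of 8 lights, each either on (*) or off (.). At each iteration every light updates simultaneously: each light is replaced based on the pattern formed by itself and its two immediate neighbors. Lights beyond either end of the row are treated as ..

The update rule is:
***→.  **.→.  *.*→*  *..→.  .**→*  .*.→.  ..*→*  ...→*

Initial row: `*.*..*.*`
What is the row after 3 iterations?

.*..*.*.
*..*.*..
..*.*..*

..*.*..*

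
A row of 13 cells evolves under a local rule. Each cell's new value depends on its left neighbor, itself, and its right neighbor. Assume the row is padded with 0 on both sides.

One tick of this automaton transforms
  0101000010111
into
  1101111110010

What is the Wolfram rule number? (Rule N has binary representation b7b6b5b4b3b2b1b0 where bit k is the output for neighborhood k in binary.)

position 11: 111 → 1  (bit 7 = 1)
position 12: 110 → 0  (bit 6 = 0)
position 2: 101 → 0  (bit 5 = 0)
position 4: 100 → 1  (bit 4 = 1)
position 10: 011 → 0  (bit 3 = 0)
position 1: 010 → 1  (bit 2 = 1)
position 0: 001 → 1  (bit 1 = 1)
position 5: 000 → 1  (bit 0 = 1)
bits b7..b0 = 10010111 = 151

151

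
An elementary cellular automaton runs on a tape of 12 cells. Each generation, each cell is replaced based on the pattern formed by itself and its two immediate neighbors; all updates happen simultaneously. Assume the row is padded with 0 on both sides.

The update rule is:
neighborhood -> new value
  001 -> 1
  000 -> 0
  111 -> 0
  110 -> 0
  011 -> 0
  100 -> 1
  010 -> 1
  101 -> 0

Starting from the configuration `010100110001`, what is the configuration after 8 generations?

111011101110

generation 1: 110111001011
generation 2: 000000111000
generation 3: 000001000100
generation 4: 000011101110
generation 5: 000100000001
generation 6: 001110000011
generation 7: 010001000100
generation 8: 111011101110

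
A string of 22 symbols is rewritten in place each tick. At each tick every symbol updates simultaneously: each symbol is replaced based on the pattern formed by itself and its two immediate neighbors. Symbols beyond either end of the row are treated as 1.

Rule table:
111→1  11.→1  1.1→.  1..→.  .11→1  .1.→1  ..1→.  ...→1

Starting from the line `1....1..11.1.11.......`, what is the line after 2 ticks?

1.11.1..11.1.11.11111.
1.11.1..11.1.11.11111.

1.11.1..11.1.11.11111.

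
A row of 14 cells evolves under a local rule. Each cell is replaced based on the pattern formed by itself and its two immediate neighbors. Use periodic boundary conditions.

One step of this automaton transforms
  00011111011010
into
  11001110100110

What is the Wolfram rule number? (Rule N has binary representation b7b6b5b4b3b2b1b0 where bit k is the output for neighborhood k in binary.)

position 4: 111 → 1  (bit 7 = 1)
position 7: 110 → 0  (bit 6 = 0)
position 8: 101 → 1  (bit 5 = 1)
position 13: 100 → 0  (bit 4 = 0)
position 3: 011 → 0  (bit 3 = 0)
position 12: 010 → 1  (bit 2 = 1)
position 2: 001 → 0  (bit 1 = 0)
position 0: 000 → 1  (bit 0 = 1)
bits b7..b0 = 10100101 = 165

165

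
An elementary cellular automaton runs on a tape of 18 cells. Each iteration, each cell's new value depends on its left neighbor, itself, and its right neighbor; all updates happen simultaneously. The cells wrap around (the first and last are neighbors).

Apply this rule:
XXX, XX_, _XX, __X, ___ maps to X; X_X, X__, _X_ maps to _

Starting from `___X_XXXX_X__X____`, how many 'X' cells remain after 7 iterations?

XXX__XXXX___X__XXX
XXX_XXXXX_XX__XXXX
XXX_XXXXX_XX_XXXXX
XXX_XXXXX_XX_XXXXX  (fixed point — unchanged through iteration 7)
count of X: 15

15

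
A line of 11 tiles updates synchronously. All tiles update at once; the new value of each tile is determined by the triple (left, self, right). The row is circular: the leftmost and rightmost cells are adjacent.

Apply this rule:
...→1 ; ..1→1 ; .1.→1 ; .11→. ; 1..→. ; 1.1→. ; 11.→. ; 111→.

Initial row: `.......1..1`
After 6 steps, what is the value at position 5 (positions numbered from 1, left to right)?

.

step 1: .1111111.11
step 2: ...........
step 3: 11111111111
step 4: ...........  (repeats step 2; period 2)
step 6: ...........
position 5 holds .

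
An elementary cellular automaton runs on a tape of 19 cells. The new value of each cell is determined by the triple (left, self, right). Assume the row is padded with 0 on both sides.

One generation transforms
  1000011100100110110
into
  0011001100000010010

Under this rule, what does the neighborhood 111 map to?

At position 6 the neighborhood is 111; the next row has 1 there.

1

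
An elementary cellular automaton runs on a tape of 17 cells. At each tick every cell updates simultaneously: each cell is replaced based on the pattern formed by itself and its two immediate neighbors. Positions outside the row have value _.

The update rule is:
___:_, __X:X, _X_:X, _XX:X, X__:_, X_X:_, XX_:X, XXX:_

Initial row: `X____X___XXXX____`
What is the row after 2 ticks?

X___XX__XX__X____
X__XXX_XXX_XX____

X__XXX_XXX_XX____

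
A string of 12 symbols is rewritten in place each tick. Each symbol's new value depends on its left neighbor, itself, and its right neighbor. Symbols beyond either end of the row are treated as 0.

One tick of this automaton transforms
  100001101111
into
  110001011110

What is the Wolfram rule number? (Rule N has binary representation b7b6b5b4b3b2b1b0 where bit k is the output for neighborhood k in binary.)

position 9: 111 → 1  (bit 7 = 1)
position 6: 110 → 0  (bit 6 = 0)
position 7: 101 → 1  (bit 5 = 1)
position 1: 100 → 1  (bit 4 = 1)
position 5: 011 → 1  (bit 3 = 1)
position 0: 010 → 1  (bit 2 = 1)
position 4: 001 → 0  (bit 1 = 0)
position 2: 000 → 0  (bit 0 = 0)
bits b7..b0 = 10111100 = 188

188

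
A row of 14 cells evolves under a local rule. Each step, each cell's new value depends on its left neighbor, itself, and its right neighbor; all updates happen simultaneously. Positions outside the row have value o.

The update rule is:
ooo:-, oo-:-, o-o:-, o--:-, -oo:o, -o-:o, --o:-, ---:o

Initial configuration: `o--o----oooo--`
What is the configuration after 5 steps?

-o-o-o--o-o-o-

---o-oo-o-----
-o-o-o--o-ooo-
-o-o-o--o-o---
-o-o-o--o-o-o-
-o-o-o--o-o-o-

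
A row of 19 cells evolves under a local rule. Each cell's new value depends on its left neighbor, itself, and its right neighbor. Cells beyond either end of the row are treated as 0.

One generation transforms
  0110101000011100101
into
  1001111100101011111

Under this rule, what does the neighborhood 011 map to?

At position 1 the neighborhood is 011; the next row has 0 there.

0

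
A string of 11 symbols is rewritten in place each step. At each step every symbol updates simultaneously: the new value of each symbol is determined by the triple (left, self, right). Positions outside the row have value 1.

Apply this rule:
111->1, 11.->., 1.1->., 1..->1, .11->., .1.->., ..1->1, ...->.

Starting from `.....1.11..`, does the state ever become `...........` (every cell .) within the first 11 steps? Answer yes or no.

1...1....11
.1.1.1..1.1
......11...
1....1..1.1
.1..1.11...
..11....1.1
11..1..1...
1.11.11.1.1
...........
all cells are . at step 9

yes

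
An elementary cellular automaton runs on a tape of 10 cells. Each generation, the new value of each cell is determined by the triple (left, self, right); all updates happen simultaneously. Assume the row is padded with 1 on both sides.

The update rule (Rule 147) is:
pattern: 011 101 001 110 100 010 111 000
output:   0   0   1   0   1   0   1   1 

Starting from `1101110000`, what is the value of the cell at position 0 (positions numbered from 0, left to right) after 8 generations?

1

1000101111
0111000111
0010111011
1100010001
1011101110
0001000100
1110111011
1100010001
position 0 holds 1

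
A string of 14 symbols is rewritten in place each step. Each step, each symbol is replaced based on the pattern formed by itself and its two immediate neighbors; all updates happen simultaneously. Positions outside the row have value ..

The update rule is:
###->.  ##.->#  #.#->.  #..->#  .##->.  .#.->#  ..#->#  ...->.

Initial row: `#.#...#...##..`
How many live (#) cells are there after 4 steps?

4

#.##.###.#.##.
#..#...#.#..##
#####.##.###.#
....#..#...#.#
count of #: 4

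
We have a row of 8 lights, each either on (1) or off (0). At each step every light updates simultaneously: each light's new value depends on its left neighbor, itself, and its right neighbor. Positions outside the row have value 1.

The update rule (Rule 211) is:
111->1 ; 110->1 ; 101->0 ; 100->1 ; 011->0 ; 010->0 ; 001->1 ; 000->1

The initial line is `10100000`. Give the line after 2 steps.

11101111

10011111
11101111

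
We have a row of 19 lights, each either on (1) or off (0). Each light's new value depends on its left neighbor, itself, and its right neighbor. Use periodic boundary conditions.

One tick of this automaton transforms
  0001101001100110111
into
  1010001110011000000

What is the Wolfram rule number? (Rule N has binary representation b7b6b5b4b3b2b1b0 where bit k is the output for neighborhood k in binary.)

22

position 17: 111 → 0  (bit 7 = 0)
position 4: 110 → 0  (bit 6 = 0)
position 5: 101 → 0  (bit 5 = 0)
position 0: 100 → 1  (bit 4 = 1)
position 3: 011 → 0  (bit 3 = 0)
position 6: 010 → 1  (bit 2 = 1)
position 2: 001 → 1  (bit 1 = 1)
position 1: 000 → 0  (bit 0 = 0)
bits b7..b0 = 00010110 = 22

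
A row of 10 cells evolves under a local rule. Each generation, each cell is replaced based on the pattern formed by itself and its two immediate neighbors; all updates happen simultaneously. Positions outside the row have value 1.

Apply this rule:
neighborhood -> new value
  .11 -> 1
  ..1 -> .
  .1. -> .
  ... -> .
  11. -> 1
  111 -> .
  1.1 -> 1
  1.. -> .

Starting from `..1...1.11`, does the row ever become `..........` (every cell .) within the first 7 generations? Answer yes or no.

.......11.
.......111
.......1..
..........
all cells are . at generation 4

yes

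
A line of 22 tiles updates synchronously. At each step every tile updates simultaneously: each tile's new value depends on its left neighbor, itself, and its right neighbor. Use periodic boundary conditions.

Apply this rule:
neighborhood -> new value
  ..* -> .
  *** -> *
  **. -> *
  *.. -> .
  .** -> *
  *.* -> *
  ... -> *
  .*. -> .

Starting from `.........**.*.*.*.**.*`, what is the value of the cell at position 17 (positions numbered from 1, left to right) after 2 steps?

*

.*******.***.*.*.****.
.************.*.*****.
position 17 holds *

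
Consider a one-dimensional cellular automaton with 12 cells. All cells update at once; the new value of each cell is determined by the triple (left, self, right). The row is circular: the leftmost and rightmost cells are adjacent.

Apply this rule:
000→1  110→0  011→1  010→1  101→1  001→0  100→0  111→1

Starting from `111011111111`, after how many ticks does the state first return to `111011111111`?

12

110111111111
101111111111
011111111111
111111111110
111111111101
111111111011
111111110111
111111101111
111111011111
111110111111
111101111111
111011111111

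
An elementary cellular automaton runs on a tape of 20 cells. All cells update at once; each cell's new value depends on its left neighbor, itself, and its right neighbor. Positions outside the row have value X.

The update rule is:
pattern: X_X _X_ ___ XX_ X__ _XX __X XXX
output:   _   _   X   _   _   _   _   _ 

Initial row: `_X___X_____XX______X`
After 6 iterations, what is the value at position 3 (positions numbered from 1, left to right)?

_

___X___XXX____XXXX__
_X___X_____XX_______
___X___XXX____XXXXX_
_X___X_____XX_______  (repeats iteration 2; period 2)
iteration 6: _X___X_____XX_______
position 3 holds _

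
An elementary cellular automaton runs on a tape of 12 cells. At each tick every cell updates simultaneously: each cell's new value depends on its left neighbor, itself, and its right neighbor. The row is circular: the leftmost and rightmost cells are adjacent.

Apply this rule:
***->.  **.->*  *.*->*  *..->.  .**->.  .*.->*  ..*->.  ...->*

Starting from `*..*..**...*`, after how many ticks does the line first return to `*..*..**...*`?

tick 1: *..*...*.*..
tick 2: *..*.*.***..
tick 3: *..****..*..
tick 4: *.....*..*..
tick 5: *.***.*..*..
tick 6: **..***..*..
tick 7: .*....*..*..
tick 8: .*.**.*..*.*
tick 9: ***.***..***
tick 10: ..**..*.....
tick 11: *..*..*.****
tick 12: *..*..**....
tick 13: *..*...*.**.
tick 14: *..*.*.**.**
tick 15: *..****.**..
tick 16: *.....**.*..
tick 17: *.***..***..
tick 18: **..*....*..
tick 19: .*..*.**.*..
tick 20: .*..**.***.*
tick 21: **...**..***
tick 22: .*.*..*.....
tick 23: .***..*.****
tick 24: *..*..**...*

24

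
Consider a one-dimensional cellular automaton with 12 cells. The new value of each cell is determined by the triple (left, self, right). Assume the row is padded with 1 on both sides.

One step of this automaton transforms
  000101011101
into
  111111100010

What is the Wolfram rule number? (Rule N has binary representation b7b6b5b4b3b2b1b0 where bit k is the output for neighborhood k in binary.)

55

position 8: 111 → 0  (bit 7 = 0)
position 9: 110 → 0  (bit 6 = 0)
position 4: 101 → 1  (bit 5 = 1)
position 0: 100 → 1  (bit 4 = 1)
position 7: 011 → 0  (bit 3 = 0)
position 3: 010 → 1  (bit 2 = 1)
position 2: 001 → 1  (bit 1 = 1)
position 1: 000 → 1  (bit 0 = 1)
bits b7..b0 = 00110111 = 55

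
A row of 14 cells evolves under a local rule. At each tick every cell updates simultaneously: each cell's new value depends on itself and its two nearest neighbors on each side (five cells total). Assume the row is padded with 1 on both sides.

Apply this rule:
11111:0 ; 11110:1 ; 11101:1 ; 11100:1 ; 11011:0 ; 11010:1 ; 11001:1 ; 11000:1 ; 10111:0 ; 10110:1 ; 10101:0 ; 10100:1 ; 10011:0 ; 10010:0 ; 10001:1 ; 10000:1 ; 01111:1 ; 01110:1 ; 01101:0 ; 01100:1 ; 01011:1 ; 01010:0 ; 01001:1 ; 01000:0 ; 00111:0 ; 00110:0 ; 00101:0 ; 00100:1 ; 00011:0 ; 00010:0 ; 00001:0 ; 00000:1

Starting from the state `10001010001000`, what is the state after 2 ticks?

11100010101010
01111000000001

01111000000001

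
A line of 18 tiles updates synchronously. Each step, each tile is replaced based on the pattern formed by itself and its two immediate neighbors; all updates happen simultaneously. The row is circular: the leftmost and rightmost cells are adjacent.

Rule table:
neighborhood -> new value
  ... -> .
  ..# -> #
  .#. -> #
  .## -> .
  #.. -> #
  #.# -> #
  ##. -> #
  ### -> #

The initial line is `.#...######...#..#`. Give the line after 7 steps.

.##########.######

###.#.######.#####
######.######.####
#######.######.###
########.######.##
#########.######.#
##########.######.
.##########.######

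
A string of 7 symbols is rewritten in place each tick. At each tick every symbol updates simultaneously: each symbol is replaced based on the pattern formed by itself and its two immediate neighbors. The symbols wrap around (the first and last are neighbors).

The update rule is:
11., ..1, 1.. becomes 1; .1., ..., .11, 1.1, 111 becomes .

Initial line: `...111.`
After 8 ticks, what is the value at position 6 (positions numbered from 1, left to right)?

..1..11
11.11.1
.1..1..
1.11.1.
...1...
..1.1..
.1...1.
1.1.1.1
position 6 holds .

.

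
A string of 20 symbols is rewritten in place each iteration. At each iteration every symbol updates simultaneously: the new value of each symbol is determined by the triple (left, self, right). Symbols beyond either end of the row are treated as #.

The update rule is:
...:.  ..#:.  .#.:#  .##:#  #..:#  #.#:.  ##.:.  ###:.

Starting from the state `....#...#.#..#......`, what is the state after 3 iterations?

iteration 1: #...##..#.##.##.....
iteration 2: .#..#.#.#.#..#.#....
iteration 3: .##.#.#.#.##.#.##...

.##.#.#.#.##.#.##...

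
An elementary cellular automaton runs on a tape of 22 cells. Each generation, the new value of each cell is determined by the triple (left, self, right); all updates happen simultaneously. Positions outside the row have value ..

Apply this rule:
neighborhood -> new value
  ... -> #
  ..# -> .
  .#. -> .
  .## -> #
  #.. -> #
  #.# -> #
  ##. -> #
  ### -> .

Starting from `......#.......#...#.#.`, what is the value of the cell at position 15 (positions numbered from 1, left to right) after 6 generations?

#

generation 1: #####..######..##..#.#
generation 2: #...##.#....##.###..#.
generation 3: .##.###.###.####.##..#
generation 4: .####.###.###..#####..
generation 5: .#..###.###.##.#...###
generation 6: ..#.#.###.#####.##.#.#
position 15 holds #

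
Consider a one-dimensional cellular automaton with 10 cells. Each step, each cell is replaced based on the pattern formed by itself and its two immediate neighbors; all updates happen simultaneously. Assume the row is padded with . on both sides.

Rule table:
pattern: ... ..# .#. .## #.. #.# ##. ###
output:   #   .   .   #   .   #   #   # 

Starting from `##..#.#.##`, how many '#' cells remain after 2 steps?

7

##...#.###
##.#..####
count of #: 7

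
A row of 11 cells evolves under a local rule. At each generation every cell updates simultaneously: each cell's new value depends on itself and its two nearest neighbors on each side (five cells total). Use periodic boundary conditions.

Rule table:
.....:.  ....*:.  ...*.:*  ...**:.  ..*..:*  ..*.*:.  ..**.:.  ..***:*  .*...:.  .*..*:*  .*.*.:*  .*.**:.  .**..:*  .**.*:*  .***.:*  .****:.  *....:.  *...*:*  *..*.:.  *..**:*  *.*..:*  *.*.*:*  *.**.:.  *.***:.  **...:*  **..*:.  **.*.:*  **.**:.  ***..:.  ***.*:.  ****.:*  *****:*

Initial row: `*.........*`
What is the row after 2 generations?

generation 1: **.........
generation 2: .**........

.**........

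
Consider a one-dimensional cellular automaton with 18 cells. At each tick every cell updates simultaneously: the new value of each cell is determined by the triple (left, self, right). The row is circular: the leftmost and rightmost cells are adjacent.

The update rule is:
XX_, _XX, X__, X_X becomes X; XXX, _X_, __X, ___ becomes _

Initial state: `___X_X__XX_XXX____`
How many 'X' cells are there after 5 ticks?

____X_X_XXXX_XX___
_____X_XX__XXXXX__
______XXXX_X___XX_
______X__XX_X__XXX
X______X_XXX_X_X_X
count of X: 8

8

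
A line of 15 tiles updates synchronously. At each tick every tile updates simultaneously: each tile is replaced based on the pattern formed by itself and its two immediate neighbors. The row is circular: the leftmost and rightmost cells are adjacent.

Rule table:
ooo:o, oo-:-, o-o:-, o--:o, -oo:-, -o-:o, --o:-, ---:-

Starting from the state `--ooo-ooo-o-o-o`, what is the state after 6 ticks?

tick 1: o--o---o--o-o-o
tick 2: -o-oo--oo-o-o--
tick 3: -o---o----o-oo-
tick 4: -oo--oo---o---o
tick 5: ---o---o--oo--o
tick 6: o--oo--oo---o-o

o--oo--oo---o-o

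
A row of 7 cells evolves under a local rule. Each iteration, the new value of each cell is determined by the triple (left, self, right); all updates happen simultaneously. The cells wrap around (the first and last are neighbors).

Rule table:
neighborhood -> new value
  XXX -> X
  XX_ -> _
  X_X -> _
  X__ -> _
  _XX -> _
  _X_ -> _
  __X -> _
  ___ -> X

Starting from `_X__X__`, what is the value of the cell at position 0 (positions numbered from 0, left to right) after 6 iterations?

X

______X
_XXXX__
__XX__X
_______
XXXXXXX
XXXXXXX
position 0 holds X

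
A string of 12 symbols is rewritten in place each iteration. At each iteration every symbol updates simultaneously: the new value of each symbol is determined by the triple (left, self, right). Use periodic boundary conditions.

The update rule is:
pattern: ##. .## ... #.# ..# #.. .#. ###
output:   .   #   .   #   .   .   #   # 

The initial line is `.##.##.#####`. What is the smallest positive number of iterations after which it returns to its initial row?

##.##.#####.
#.##.#####.#
.##.#####.##
##.#####.##.
#.#####.##.#
.#####.##.##
#####.##.##.
####.##.##.#
###.##.##.##
##.##.##.###
#.##.##.####
.##.##.#####

12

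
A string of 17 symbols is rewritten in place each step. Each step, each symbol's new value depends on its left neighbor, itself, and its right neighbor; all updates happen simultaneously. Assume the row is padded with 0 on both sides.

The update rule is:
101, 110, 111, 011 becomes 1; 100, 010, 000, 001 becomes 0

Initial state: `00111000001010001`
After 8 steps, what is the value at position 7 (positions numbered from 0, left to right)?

00111000000100000
00111000000000000
00111000000000000  (fixed point — unchanged through step 8)
position 7 holds 0

0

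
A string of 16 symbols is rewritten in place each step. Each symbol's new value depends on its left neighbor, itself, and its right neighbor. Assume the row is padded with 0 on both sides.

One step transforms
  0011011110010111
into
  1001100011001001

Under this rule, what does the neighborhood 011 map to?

0

At position 2 the neighborhood is 011; the next row has 0 there.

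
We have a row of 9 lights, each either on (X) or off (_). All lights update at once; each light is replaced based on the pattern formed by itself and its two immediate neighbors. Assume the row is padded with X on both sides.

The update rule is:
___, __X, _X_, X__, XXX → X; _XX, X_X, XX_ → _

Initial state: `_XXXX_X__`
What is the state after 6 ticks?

XXX____XX

__XX__XXX
XX__XX_XX
X_XX____X
____XXXX_
XXXX_XX__
XXX____XX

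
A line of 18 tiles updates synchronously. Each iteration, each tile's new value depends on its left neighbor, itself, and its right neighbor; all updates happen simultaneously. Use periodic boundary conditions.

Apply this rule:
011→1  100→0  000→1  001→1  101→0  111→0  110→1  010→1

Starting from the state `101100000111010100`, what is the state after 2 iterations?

101101111101010101
101101000101010101

101101000101010101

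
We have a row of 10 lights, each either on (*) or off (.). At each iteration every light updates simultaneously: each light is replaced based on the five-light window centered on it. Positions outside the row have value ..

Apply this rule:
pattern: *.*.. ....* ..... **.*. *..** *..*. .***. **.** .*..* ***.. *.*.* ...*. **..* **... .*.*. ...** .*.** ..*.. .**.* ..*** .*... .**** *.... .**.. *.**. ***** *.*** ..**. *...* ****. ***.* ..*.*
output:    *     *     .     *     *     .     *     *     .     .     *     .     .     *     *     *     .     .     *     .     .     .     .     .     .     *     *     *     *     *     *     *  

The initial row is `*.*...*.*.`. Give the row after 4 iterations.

***.*.***.
.****.**.*
*..***.***
..*.*****.

..*.*****.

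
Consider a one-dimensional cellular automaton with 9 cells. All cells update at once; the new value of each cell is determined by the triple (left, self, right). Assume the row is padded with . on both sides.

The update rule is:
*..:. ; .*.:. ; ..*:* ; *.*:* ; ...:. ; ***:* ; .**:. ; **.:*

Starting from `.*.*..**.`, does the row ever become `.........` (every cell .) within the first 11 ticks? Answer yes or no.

*.*..*.*.
.*..*.*..
*..*.*...
..*.*....
.*.*.....
*.*......
.*.......
*........
.........
all cells are . at tick 9

yes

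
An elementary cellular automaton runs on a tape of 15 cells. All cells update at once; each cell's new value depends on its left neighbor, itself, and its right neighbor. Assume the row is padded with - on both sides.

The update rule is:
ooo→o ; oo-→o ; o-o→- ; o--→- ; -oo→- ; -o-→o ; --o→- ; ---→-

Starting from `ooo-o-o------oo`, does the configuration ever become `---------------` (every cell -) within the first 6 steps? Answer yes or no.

step 1: -oo-o-o-------o
step 2: --o-o-o-------o
step 3: --o-o-o-------o  (fixed point — unchanged through step 6)
step 6 is --o-o-o-------o, still not uniform -

no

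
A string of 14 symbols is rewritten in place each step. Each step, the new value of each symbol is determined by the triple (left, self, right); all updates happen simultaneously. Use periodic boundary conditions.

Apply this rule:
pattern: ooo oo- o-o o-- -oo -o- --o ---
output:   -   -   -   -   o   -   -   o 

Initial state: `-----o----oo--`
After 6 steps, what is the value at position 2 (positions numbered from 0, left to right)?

-

oooo---oo-o--o
-----o-o-----o
-ooo-----ooo--
-o---ooo-o---o
---o-o-----o--
oo-----ooo---o
position 2 holds -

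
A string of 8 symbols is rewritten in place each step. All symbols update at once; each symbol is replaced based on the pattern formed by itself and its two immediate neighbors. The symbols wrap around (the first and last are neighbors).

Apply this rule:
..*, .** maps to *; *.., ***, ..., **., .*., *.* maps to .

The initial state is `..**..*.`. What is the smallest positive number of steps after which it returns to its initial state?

8

.**..*..
**..*...
*..*...*
..*...**
.*...**.
*...**..
...**..*
..**..*.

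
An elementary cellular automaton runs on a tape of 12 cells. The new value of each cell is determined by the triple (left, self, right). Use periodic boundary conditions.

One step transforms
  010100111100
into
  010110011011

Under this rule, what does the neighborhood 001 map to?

0

At position 0 the neighborhood is 001; the next row has 0 there.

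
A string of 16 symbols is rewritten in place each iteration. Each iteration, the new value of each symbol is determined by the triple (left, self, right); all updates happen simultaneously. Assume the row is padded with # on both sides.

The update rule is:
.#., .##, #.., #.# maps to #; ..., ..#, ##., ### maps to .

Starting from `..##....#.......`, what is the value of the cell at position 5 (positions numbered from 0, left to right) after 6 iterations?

.

#.#.#...##......
.#####..#.#.....
##....#.####....
..#...###...#...
#.##..#..#..##..
.##.#.##.##.#.#.
position 5 holds .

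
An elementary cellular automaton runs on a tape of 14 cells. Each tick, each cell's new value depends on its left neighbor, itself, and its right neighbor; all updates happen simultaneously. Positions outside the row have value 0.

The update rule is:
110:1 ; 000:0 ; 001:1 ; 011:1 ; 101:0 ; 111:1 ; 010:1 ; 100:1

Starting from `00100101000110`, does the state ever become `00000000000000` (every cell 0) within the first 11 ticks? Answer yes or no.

no

tick 1: 01111101101111
tick 2: 11111101101111
tick 3: 11111101101111  (fixed point — unchanged through tick 11)
tick 11 is 11111101101111, still not uniform 0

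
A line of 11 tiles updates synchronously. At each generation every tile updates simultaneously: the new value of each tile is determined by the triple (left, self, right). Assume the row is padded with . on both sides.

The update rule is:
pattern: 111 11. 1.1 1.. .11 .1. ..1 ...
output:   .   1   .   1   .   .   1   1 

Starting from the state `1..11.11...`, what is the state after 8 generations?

.11.1..1111
1.1..11...1
...11.1111.
111.1....11
..1..1111.1
11.11...1..
.1..1111.11
1.11...1..1

1.11...1..1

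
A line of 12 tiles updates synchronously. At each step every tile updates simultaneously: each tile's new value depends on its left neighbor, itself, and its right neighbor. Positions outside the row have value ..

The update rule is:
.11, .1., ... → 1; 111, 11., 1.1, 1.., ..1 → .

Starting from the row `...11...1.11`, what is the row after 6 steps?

1..1..1.1.1.

11.1..1.1.1.
1..1..1.1.1.
1..1..1.1.1.  (fixed point — unchanged through step 6)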